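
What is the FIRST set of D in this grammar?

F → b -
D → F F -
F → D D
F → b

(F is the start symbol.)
{ 'b' }

To compute FIRST(D), examine every production with D on the left-hand side, reading each right-hand side left to right until a non-nullable symbol is reached.

FIRST sets of the other non-terminals involved (by the same procedure, iterated to a fixed point):
  FIRST(F) = { 'b' }

From D → F F -:
  - F is a non-terminal: add FIRST(F) \ {ε} = { 'b' }
    F is not nullable, so stop

Collecting: FIRST(D) = { 'b' }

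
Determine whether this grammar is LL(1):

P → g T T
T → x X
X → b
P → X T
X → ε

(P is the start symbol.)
Yes, the grammar is LL(1).

Relevant sets:
  FIRST(X) = { 'b', ε }
  FIRST(T) = { 'x' }
  FOLLOW(X) = { $, 'x' }

For P:
  PREDICT(P → g T T) = { 'g' }
  PREDICT(P → X T) = { 'b', 'x' }
For X:
  PREDICT(X → b) = { 'b' }
  PREDICT(X → ε) = { $, 'x' }
T has a single production, so nothing to check there.

All predict sets are disjoint. The grammar IS LL(1).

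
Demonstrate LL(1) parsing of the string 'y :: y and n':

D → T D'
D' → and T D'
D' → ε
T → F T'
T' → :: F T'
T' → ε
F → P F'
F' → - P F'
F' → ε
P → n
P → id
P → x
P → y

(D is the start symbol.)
LL(1) parsing maintains a stack (initially the start symbol over $) and the input. At each step: if the stack top is a terminal, match it against the current input token; if it is a non-terminal N, replace it with the RHS of M[N, lookahead] (the unique production whose predict set contains the lookahead).

Stack is shown with the top on the left.

Stack         Input           Action
------------------------------------
D $           y :: y and n $  output D → T D'
T D' $        y :: y and n $  output T → F T'
F T' D' $     y :: y and n $  output F → P F'
P F' T' D' $  y :: y and n $  output P → y
y F' T' D' $  y :: y and n $  match 'y'
F' T' D' $    :: y and n $    output F' → ε
T' D' $       :: y and n $    output T' → :: F T'
:: F T' D' $  :: y and n $    match '::'
F T' D' $     y and n $       output F → P F'
P F' T' D' $  y and n $       output P → y
y F' T' D' $  y and n $       match 'y'
F' T' D' $    and n $         output F' → ε
T' D' $       and n $         output T' → ε
D' $          and n $         output D' → and T D'
and T D' $    and n $         match 'and'
T D' $        n $             output T → F T'
F T' D' $     n $             output F → P F'
P F' T' D' $  n $             output P → n
n F' T' D' $  n $             match 'n'
F' T' D' $    $               output F' → ε
T' D' $       $               output T' → ε
D' $          $               output D' → ε
$             $               accept

The string is accepted.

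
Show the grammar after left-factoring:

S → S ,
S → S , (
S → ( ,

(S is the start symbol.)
S → S , S'
S' → ε
S' → (
S → ( ,

Left-factoring transforms A → αβ₁ | αβ₂ into A → αA' and A' → β₁ | β₂
(α is the longest common prefix among the alternatives). Repeat until
no nonterminal has two alternatives with a common prefix.

Round 1: S has alternatives sharing prefix 'S ,'. Introduce S': S → S , S'
  Add: S' → ε
  Add: S' → (

No remaining common prefixes — done.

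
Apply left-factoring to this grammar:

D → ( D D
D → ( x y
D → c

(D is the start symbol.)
D → ( D'
D' → D D
D' → x y
D → c

Left-factoring transforms A → αβ₁ | αβ₂ into A → αA' and A' → β₁ | β₂
(α is the longest common prefix among the alternatives). Repeat until
no nonterminal has two alternatives with a common prefix.

Round 1: D has alternatives sharing prefix '('. Introduce D': D → ( D'
  Add: D' → D D
  Add: D' → x y

No remaining common prefixes — done.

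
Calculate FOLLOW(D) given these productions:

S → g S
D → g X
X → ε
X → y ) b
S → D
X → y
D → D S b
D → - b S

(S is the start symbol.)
{ $, '-', 'b', 'g' }

In S → D: D is at the end, add FOLLOW(S)
In D → D S b: D is followed by S b, add FIRST(S b) \ {ε} = { '-', 'g' }

The FOLLOW sets referred to above (computed the same way, to a fixed point):
  FOLLOW(S) = { $, '-', 'b', 'g' }

Taking the union: FOLLOW(D) = { $, '-', 'b', 'g' }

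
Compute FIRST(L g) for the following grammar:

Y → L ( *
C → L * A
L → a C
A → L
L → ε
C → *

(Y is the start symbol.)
{ 'a', 'g' }

FIRST sets of the non-terminals involved (from the grammar, by fixed-point iteration):
  FIRST(L) = { 'a', ε }

To compute FIRST(L g), process the symbols left to right:
Symbol L is a non-terminal. Add FIRST(L) \ {ε} = { 'a' }
L is nullable (ε ∈ FIRST(L)), continue to the next symbol.
Symbol g is a terminal. Add 'g' and stop.
FIRST(L g) = { 'a', 'g' }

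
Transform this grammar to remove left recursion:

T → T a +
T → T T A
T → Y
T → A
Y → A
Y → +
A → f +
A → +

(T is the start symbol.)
T → Y T'
T → A T'
T' → a + T'
T' → T A T'
T' → ε
Y → A
Y → +
A → f +
A → +

T is directly left-recursive. The standard transformation for
  A → A α₁ | ... | A α_m | β₁ | ... | β_n
is
  A  → β₁ A' | ... | β_n A'
  A' → α₁ A' | ... | α_m A' | ε

T → Y becomes T → Y T'
T → A becomes T → A T'
T → T a + becomes T' → a + T'
T → T T A becomes T' → T A T'
Add T' → ε

Productions for other non-terminals are unchanged:
  Y → A
  Y → +
  A → f +
  A → +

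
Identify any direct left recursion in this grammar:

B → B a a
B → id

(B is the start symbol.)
Yes, B is left-recursive

Direct left recursion occurs when N → N α for some non-terminal N (the right-hand side begins with the left-hand side itself).

B → B a a: LEFT RECURSIVE (starts with B)
B → id: starts with id

The grammar has direct left recursion on: B.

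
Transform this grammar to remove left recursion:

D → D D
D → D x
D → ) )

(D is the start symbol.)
D → ) ) D'
D' → D D'
D' → x D'
D' → ε

D is directly left-recursive. The standard transformation for
  A → A α₁ | ... | A α_m | β₁ | ... | β_n
is
  A  → β₁ A' | ... | β_n A'
  A' → α₁ A' | ... | α_m A' | ε

D → ) ) becomes D → ) ) D'
D → D D becomes D' → D D'
D → D x becomes D' → x D'
Add D' → ε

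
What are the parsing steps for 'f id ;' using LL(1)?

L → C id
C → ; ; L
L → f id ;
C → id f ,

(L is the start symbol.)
LL(1) parsing maintains a stack (initially the start symbol over $) and the input. At each step: if the stack top is a terminal, match it against the current input token; if it is a non-terminal N, replace it with the RHS of M[N, lookahead] (the unique production whose predict set contains the lookahead).

Stack is shown with the top on the left.

Stack     Input     Action
--------------------------
L $       f id ; $  output L → f id ;
f id ; $  f id ; $  match 'f'
id ; $    id ; $    match 'id'
; $       ; $       match ';'
$         $         accept

The string is accepted.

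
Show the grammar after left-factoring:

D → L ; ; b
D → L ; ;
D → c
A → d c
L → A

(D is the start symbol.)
Left-factoring transforms A → αβ₁ | αβ₂ into A → αA' and A' → β₁ | β₂
(α is the longest common prefix among the alternatives). Repeat until
no nonterminal has two alternatives with a common prefix.

Round 1: D has alternatives sharing prefix 'L ; ;'. Introduce D': D → L ; ; D'
  Add: D' → b
  Add: D' → ε

No remaining common prefixes — done.

Resulting grammar:
D → L ; ; D'
D' → b
D' → ε
D → c
A → d c
L → A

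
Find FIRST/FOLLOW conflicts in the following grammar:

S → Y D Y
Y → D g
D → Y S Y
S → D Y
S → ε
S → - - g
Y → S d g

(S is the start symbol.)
Yes. S → Y D Y with FOLLOW(S) on { '-', 'd' }; S → D Y with FOLLOW(S) on { '-', 'd' }; S → '-' '-' g with FOLLOW(S) on { '-' }

A FIRST/FOLLOW conflict occurs when a non-terminal N has a nullable alternative N → β (β ⇒* ε) and another alternative N → α with FIRST(α) ∩ FOLLOW(N) ≠ ∅: on such a lookahead the parser cannot decide between expanding α and letting N vanish via β.

Nullable non-terminals: S.
FIRST sets used below: FIRST(Y) = { '-', 'd' }, FIRST(D) = { '-', 'd' }

S: nullable alternative(s) S → ε; FOLLOW(S) = { $, '-', 'd' }
  S → Y D Y: FIRST \ {ε} = { '-', 'd' } — overlaps FOLLOW(S) on { '-', 'd' }: CONFLICT
  S → D Y: FIRST \ {ε} = { '-', 'd' } — overlaps FOLLOW(S) on { '-', 'd' }: CONFLICT
  S → ε: FIRST \ {ε} = { } — this is the only nullable alternative, skip
  S → - - g: FIRST \ {ε} = { '-' } — overlaps FOLLOW(S) on { '-' }: CONFLICT

D, Y have no nullable alternative, so no FIRST/FOLLOW check is needed there.

So the grammar has 3 FIRST/FOLLOW conflicts (marked CONFLICT above).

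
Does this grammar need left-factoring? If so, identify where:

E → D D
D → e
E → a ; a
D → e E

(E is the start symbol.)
Yes, D has productions with common prefix 'e'

Left-factoring is needed when two productions for the same non-terminal
share a common prefix on the right-hand side.

Productions for E:
  E → D D
  E → a ; a
Productions for D:
  D → e
  D → e E

Found common prefix 'e' in productions for D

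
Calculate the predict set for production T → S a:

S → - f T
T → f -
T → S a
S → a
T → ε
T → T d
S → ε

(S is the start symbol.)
{ '-', 'a' }

PREDICT(T → S a) = (FIRST(RHS) \ {ε}) ∪ (FOLLOW(T) if ε ∈ FIRST(RHS), i.e. RHS ⇒* ε)
FIRST(S) = { '-', 'a', ε }
FIRST(S a) = { '-', 'a' }
ε ∉ FIRST(S a), so FOLLOW(T) is not added.
PREDICT(T → S a) = { '-', 'a' }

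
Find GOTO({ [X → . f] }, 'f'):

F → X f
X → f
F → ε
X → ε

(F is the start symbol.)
GOTO(I, 'f') = CLOSURE({ [A → αX.β] : [A → α.Xβ] ∈ I, X = 'f' })

Items with dot before 'f', with the dot advanced:
  [X → . f] → [X → f .]
Closure adds nothing (no advanced item has the dot before a non-terminal).

GOTO = { [X → f .] }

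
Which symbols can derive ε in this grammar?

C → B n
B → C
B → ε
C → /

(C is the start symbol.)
{ 'B' }

A non-terminal is nullable if it can derive ε (the empty string): either it has an ε-production, or it has a production whose right-hand side consists entirely of nullable non-terminals.

ε-productions: B → ε
So B is immediately nullable.
No further non-terminal can be added: every production for the remaining non-terminals contains a terminal or a non-nullable non-terminal.
Nullable = { 'B' }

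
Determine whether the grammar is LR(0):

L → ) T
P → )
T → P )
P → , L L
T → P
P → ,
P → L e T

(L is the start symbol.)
A grammar is LR(0) if no state in the canonical LR(0) collection has:
  - both a shift item (dot before a terminal) and a complete item (shift-reduce conflict), or
  - two or more complete items (reduce-reduce conflict; the accept item [L' → L .] counts as a complete item here).

Augment with L' → L and build the canonical LR(0) collection (I0 = CLOSURE({[L' → . L]}), then GOTO on every symbol after a dot until no new states appear). It has 13 states:
  I0: { [L → . ) T], [L' → . L] }  — shift
  I1: { [L → ) . T], [L → . ) T], [P → . )], [P → . , L L], [P → . ,], [P → . L e T], [T → . P )], [T → . P] }  — shift
  I2: { [L' → L .] }  — accept
  I3: { [L → ) . T], [L → . ) T], [P → ) .], [P → . )], [P → . , L L], [P → . ,], [P → . L e T], [T → . P )], [T → . P] }  — shift, reduce
  I4: { [L → . ) T], [P → , . L L], [P → , .] }  — shift, reduce
  I5: { [P → L . e T] }  — shift
  I6: { [T → P . )], [T → P .] }  — shift, reduce
  I7: { [L → ) T .] }  — reduce
  I8: { [T → P ) .] }  — reduce
  I9: { [L → . ) T], [P → . )], [P → . , L L], [P → . ,], [P → . L e T], [P → L e . T], [T → . P )], [T → . P] }  — shift
  I10: { [P → L e T .] }  — reduce
  I11: { [L → . ) T], [P → , L . L] }  — shift
  I12: { [P → , L L .] }  — reduce

Conflict in state I3:
  Shift-reduce conflict between [P → ) .] and [L → . ) T]
So the grammar is NOT LR(0).

Answer: No. Shift-reduce conflict between [P → ) .] and [L → . ) T]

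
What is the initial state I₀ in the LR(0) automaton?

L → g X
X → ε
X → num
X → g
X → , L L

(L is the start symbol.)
{ [L → . g X], [L' → . L] }

First, augment the grammar with L' → L
I₀ = CLOSURE({ [L' → . L] }):
  [L' → . L] has the dot before L: add [L → . g X]
No further items can be added.

I₀ = { [L → . g X], [L' → . L] }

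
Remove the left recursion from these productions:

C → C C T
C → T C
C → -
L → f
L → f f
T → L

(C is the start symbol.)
C is directly left-recursive. The standard transformation for
  A → A α₁ | ... | A α_m | β₁ | ... | β_n
is
  A  → β₁ A' | ... | β_n A'
  A' → α₁ A' | ... | α_m A' | ε

C → T C becomes C → T C C'
C → - becomes C → - C'
C → C C T becomes C' → C T C'
Add C' → ε

Productions for other non-terminals are unchanged:
  L → f
  L → f f
  T → L

Resulting grammar:
C → T C C'
C → - C'
C' → C T C'
C' → ε
L → f
L → f f
T → L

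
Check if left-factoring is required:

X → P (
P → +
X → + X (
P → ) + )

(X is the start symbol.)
Left-factoring is needed when two productions for the same non-terminal
share a common prefix on the right-hand side.

Productions for X:
  X → P (
  X → + X (
Productions for P:
  P → +
  P → ) + )

No common prefixes found.

Answer: No, left-factoring is not needed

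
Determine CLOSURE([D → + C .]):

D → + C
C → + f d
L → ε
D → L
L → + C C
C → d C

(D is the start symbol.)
{ [D → + C .] }

Start with: [D → + C .]
The dot is at the end, so nothing is added.

CLOSURE = { [D → + C .] }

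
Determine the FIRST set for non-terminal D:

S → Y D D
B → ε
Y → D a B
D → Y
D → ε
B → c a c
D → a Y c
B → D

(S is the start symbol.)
To compute FIRST(D), examine every production with D on the left-hand side, reading each right-hand side left to right until a non-nullable symbol is reached.

FIRST sets of the other non-terminals involved (by the same procedure, iterated to a fixed point):
  FIRST(Y) = { 'a' }

From D → Y:
  - Y is a non-terminal: add FIRST(Y) \ {ε} = { 'a' }
    Y is not nullable, so stop
From D → ε:
  - ε-production, so ε ∈ FIRST(D)
From D → a Y c:
  - a is a terminal: add 'a' and stop

Collecting: FIRST(D) = { 'a', ε }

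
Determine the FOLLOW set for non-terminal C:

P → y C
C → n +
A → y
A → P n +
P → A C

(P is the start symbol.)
In P → y C: C is at the end, add FOLLOW(P)
In P → A C: C is at the end, add FOLLOW(P)

The FOLLOW sets referred to above (computed the same way, to a fixed point):
  FOLLOW(P) = { $, 'n' }

Taking the union: FOLLOW(C) = { $, 'n' }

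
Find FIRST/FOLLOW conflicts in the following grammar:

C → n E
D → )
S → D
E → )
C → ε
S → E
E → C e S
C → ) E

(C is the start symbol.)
No FIRST/FOLLOW conflicts.

A FIRST/FOLLOW conflict occurs when a non-terminal N has a nullable alternative N → β (β ⇒* ε) and another alternative N → α with FIRST(α) ∩ FOLLOW(N) ≠ ∅: on such a lookahead the parser cannot decide between expanding α and letting N vanish via β.

Nullable non-terminals: C.

C: nullable alternative(s) C → ε; FOLLOW(C) = { $, 'e' }
  C → n E: FIRST \ {ε} = { 'n' } — disjoint from FOLLOW(C)
  C → ε: FIRST \ {ε} = { } — this is the only nullable alternative, skip
  C → ) E: FIRST \ {ε} = { ')' } — disjoint from FOLLOW(C)

D, E, S have no nullable alternative, so no FIRST/FOLLOW check is needed there.

No FIRST/FOLLOW conflicts found.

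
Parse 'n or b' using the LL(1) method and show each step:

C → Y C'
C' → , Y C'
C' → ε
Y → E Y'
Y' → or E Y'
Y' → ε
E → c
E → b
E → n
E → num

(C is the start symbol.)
LL(1) parsing maintains a stack (initially the start symbol over $) and the input. At each step: if the stack top is a terminal, match it against the current input token; if it is a non-terminal N, replace it with the RHS of M[N, lookahead] (the unique production whose predict set contains the lookahead).

Stack is shown with the top on the left.

Stack         Input     Action
------------------------------
C $           n or b $  output C → Y C'
Y C' $        n or b $  output Y → E Y'
E Y' C' $     n or b $  output E → n
n Y' C' $     n or b $  match 'n'
Y' C' $       or b $    output Y' → or E Y'
or E Y' C' $  or b $    match 'or'
E Y' C' $     b $       output E → b
b Y' C' $     b $       match 'b'
Y' C' $       $         output Y' → ε
C' $          $         output C' → ε
$             $         accept

The string is accepted.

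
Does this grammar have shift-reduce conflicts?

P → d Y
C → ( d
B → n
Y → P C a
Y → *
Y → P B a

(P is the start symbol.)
No shift-reduce conflicts

Augment with P' → P and build the canonical LR(0) collection (I0 = CLOSURE({[P' → . P]}), then GOTO on every symbol after a dot until no new states appear). It has 13 states:
  I0: { [P → . d Y], [P' → . P] }  — shift
  I1: { [P' → P .] }  — accept
  I2: { [P → . d Y], [P → d . Y], [Y → . *], [Y → . P B a], [Y → . P C a] }  — shift
  I3: { [Y → * .] }  — reduce
  I4: { [B → . n], [C → . ( d], [Y → P . B a], [Y → P . C a] }  — shift
  I5: { [P → d Y .] }  — reduce
  I6: { [C → ( . d] }  — shift
  I7: { [Y → P B . a] }  — shift
  I8: { [Y → P C . a] }  — shift
  I9: { [B → n .] }  — reduce
  I10: { [Y → P C a .] }  — reduce
  I11: { [Y → P B a .] }  — reduce
  I12: { [C → ( d .] }  — reduce

No state contains both a complete item and a shift item.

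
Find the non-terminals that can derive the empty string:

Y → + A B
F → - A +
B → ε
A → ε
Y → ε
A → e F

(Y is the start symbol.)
{ 'A', 'B', 'Y' }

A non-terminal is nullable if it can derive ε (the empty string): either it has an ε-production, or it has a production whose right-hand side consists entirely of nullable non-terminals.

ε-productions: B → ε, A → ε, Y → ε
So B, A, Y are immediately nullable.
No further non-terminal can be added: every production for the remaining non-terminals contains a terminal or a non-nullable non-terminal.
Nullable = { 'A', 'B', 'Y' }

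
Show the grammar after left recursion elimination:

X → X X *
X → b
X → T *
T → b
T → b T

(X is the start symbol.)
X is directly left-recursive. The standard transformation for
  A → A α₁ | ... | A α_m | β₁ | ... | β_n
is
  A  → β₁ A' | ... | β_n A'
  A' → α₁ A' | ... | α_m A' | ε

X → b becomes X → b X'
X → T * becomes X → T * X'
X → X X * becomes X' → X * X'
Add X' → ε

Productions for other non-terminals are unchanged:
  T → b
  T → b T

Resulting grammar:
X → b X'
X → T * X'
X' → X * X'
X' → ε
T → b
T → b T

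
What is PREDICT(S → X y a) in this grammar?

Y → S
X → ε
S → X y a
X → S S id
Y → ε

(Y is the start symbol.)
{ 'y' }

PREDICT(S → X y a) = (FIRST(RHS) \ {ε}) ∪ (FOLLOW(S) if ε ∈ FIRST(RHS), i.e. RHS ⇒* ε)
FIRST(X) = { 'y', ε }
FIRST(X y a) = { 'y' }
ε ∉ FIRST(X y a), so FOLLOW(S) is not added.
PREDICT(S → X y a) = { 'y' }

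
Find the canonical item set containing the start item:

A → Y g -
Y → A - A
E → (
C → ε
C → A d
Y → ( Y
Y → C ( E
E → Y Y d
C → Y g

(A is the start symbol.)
{ [A → . Y g -], [A' → . A], [C → . A d], [C → . Y g], [C → .], [Y → . ( Y], [Y → . A - A], [Y → . C ( E] }

First, augment the grammar with A' → A
I₀ = CLOSURE({ [A' → . A] }):
  [A' → . A] has the dot before A: add [A → . Y g -]
  [A → . Y g -] has the dot before Y: add [Y → . A - A], [Y → . ( Y], [Y → . C ( E]
  [Y → . C ( E] has the dot before C: add [C → .], [C → . A d], [C → . Y g]
No further items can be added.

I₀ = { [A → . Y g -], [A' → . A], [C → . A d], [C → . Y g], [C → .], [Y → . ( Y], [Y → . A - A], [Y → . C ( E] }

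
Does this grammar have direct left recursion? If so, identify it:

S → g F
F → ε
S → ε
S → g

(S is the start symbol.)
No direct left recursion

Direct left recursion occurs when N → N α for some non-terminal N (the right-hand side begins with the left-hand side itself).

S → g F: starts with g
F → ε: starts with ε
S → ε: starts with ε
S → g: starts with g

No direct left recursion found.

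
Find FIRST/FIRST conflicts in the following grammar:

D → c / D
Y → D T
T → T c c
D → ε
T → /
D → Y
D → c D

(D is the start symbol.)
A FIRST/FIRST conflict occurs when two productions N → α and N → β for the same non-terminal have FIRST(α) ∩ FIRST(β) ≠ ∅ (with ε ∈ FIRST of a nullable right-hand side, so two nullable alternatives also conflict).

FIRST sets of the non-terminals at (or reachable through a nullable prefix from) the front of some alternative:
  FIRST(Y) = { '/', 'c' }
  FIRST(T) = { '/' }

Productions for D:
  D → c / D: FIRST = { 'c' }
  D → ε: FIRST = { ε }
  D → Y: FIRST = { '/', 'c' }
  D → c D: FIRST = { 'c' }
Productions for T:
  T → T c c: FIRST = { '/' }
  T → /: FIRST = { '/' }
Y has only one production, so no FIRST/FIRST conflict is possible there.

Conflict for D: D → c / D and D → Y
  Overlap: { 'c' }
Conflict for D: D → c / D and D → c D
  Overlap: { 'c' }
Conflict for D: D → Y and D → c D
  Overlap: { 'c' }
Conflict for T: T → T c c and T → /
  Overlap: { '/' }

Answer: Yes. D → c '/' D / D → Y on { 'c' }; D → c '/' D / D → c D on { 'c' }; D → Y / D → c D on { 'c' }; T → T c c / T → '/' on { '/' }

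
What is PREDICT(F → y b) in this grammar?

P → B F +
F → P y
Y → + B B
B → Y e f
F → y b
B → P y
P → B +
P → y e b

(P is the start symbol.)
{ 'y' }

PREDICT(F → y b) = (FIRST(RHS) \ {ε}) ∪ (FOLLOW(F) if ε ∈ FIRST(RHS), i.e. RHS ⇒* ε)
FIRST(y b) = { 'y' }
ε ∉ FIRST(y b), so FOLLOW(F) is not added.
PREDICT(F → y b) = { 'y' }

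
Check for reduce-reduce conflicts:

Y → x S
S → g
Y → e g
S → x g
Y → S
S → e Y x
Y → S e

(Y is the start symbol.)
Yes — I8: [S → g .] vs [S → x g .]; I13: [S → g .] vs [Y → e g .]

A reduce-reduce conflict occurs when an LR(0) state has two complete items [A → α .] and [B → β .] — both call for a reduction, and with no lookahead the parser cannot choose between them.

Augment with Y' → Y and build the canonical LR(0) collection (I0 = CLOSURE({[Y' → . Y]}), then GOTO on every symbol after a dot until no new states appear). It has 15 states:
  I0: { [S → . e Y x], [S → . g], [S → . x g], [Y → . S e], [Y → . S], [Y → . e g], [Y → . x S], [Y' → . Y] }  — shift
  I1: { [Y → S . e], [Y → S .] }  — shift, reduce
  I2: { [Y' → Y .] }  — accept
  I3: { [S → . e Y x], [S → . g], [S → . x g], [S → e . Y x], [Y → . S e], [Y → . S], [Y → . e g], [Y → . x S], [Y → e . g] }  — shift
  I4: { [S → g .] }  — reduce
  I5: { [S → . e Y x], [S → . g], [S → . x g], [S → x . g], [Y → x . S] }  — shift
  I6: { [Y → x S .] }  — reduce
  I7: { [S → . e Y x], [S → . g], [S → . x g], [S → e . Y x], [Y → . S e], [Y → . S], [Y → . e g], [Y → . x S] }  — shift
  I8: { [S → g .], [S → x g .] }  — 2 reduces
  I9: { [S → x . g] }  — shift
  I10: { [S → x g .] }  — reduce
  I11: { [S → e Y . x] }  — shift
  I12: { [S → e Y x .] }  — reduce
  I13: { [S → g .], [Y → e g .] }  — 2 reduces
  I14: { [Y → S e .] }  — reduce

I8 contains complete items [S → g .], [S → x g .] — reduce-reduce conflict.
I13 contains complete items [S → g .], [Y → e g .] — reduce-reduce conflict.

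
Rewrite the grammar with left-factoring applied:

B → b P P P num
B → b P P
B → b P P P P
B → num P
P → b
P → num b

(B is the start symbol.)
B → b P P B'
B' → P B''
B'' → num
B'' → P
B' → ε
B → num P
P → b
P → num b

Left-factoring transforms A → αβ₁ | αβ₂ into A → αA' and A' → β₁ | β₂
(α is the longest common prefix among the alternatives). Repeat until
no nonterminal has two alternatives with a common prefix.

Round 1: B has alternatives sharing prefix 'b P P'. Introduce B': B → b P P B'
  Add: B' → P num
  Add: B' → ε
  Add: B' → P P

Round 2: B' has alternatives sharing prefix 'P'. Introduce B'': B' → P B''
  Add: B'' → num
  Add: B'' → P

No remaining common prefixes — done.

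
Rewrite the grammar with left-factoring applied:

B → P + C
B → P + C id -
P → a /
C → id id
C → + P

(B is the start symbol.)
Left-factoring transforms A → αβ₁ | αβ₂ into A → αA' and A' → β₁ | β₂
(α is the longest common prefix among the alternatives). Repeat until
no nonterminal has two alternatives with a common prefix.

Round 1: B has alternatives sharing prefix 'P + C'. Introduce B': B → P + C B'
  Add: B' → ε
  Add: B' → id -

No remaining common prefixes — done.

Resulting grammar:
B → P + C B'
B' → ε
B' → id -
P → a /
C → id id
C → + P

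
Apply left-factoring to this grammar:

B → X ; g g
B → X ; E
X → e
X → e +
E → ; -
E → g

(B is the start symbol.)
B → X ; B'
B' → g g
B' → E
X → e X'
X' → ε
X' → +
E → ; -
E → g

Left-factoring transforms A → αβ₁ | αβ₂ into A → αA' and A' → β₁ | β₂
(α is the longest common prefix among the alternatives). Repeat until
no nonterminal has two alternatives with a common prefix.

Round 1: B has alternatives sharing prefix 'X ;'. Introduce B': B → X ; B'
  Add: B' → g g
  Add: B' → E

Round 2: X has alternatives sharing prefix 'e'. Introduce X': X → e X'
  Add: X' → ε
  Add: X' → +

No remaining common prefixes — done.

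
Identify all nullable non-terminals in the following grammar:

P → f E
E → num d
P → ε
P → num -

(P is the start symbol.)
A non-terminal is nullable if it can derive ε (the empty string): either it has an ε-production, or it has a production whose right-hand side consists entirely of nullable non-terminals.

ε-productions: P → ε
So P is immediately nullable.
No further non-terminal can be added: every production for the remaining non-terminals contains a terminal or a non-nullable non-terminal.
Nullable = { 'P' }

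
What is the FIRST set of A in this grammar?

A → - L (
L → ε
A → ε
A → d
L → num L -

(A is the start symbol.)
{ '-', 'd', ε }

From A → - L (:
  - '-' is a terminal: add '-' and stop
From A → ε:
  - ε-production, so ε ∈ FIRST(A)
From A → d:
  - d is a terminal: add 'd' and stop

Collecting: FIRST(A) = { '-', 'd', ε }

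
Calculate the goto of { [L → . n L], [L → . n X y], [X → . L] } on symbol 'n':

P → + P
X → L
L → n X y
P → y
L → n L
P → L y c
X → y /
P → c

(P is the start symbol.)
GOTO(I, 'n') = CLOSURE({ [A → αX.β] : [A → α.Xβ] ∈ I, X = 'n' })

Items with dot before 'n', with the dot advanced:
  [L → . n L] → [L → n . L]
  [L → . n X y] → [L → n . X y]
Closure of the advanced items:
  [L → n . L] has the dot before L: add [L → . n X y], [L → . n L]
  [L → n . X y] has the dot before X: add [X → . L], [X → . y /]

GOTO = { [L → . n L], [L → . n X y], [L → n . L], [L → n . X y], [X → . L], [X → . y /] }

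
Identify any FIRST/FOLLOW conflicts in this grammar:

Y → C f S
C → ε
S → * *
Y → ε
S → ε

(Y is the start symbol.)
No FIRST/FOLLOW conflicts.

Nullable non-terminals: C, S, Y.
FIRST sets used below: FIRST(C) = { ε }
C has a nullable alternative but only one production, so nothing to check.

S: nullable alternative(s) S → ε; FOLLOW(S) = { $ }
  S → * *: FIRST \ {ε} = { '*' } — disjoint from FOLLOW(S)
  S → ε: FIRST \ {ε} = { } — this is the only nullable alternative, skip

Y: nullable alternative(s) Y → ε; FOLLOW(Y) = { $ }
  Y → C f S: FIRST \ {ε} = { 'f' } — disjoint from FOLLOW(Y)
  Y → ε: FIRST \ {ε} = { } — this is the only nullable alternative, skip

No FIRST/FOLLOW conflicts found.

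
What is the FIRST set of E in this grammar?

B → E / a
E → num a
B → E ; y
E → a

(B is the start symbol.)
From E → num a:
  - num is a terminal: add 'num' and stop
From E → a:
  - a is a terminal: add 'a' and stop

Collecting: FIRST(E) = { 'a', 'num' }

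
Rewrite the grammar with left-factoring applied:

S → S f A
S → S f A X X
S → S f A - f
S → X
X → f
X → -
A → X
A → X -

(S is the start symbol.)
S → S f A S'
S' → ε
S' → X X
S' → - f
S → X
X → f
X → -
A → X A'
A' → ε
A' → -

Left-factoring transforms A → αβ₁ | αβ₂ into A → αA' and A' → β₁ | β₂
(α is the longest common prefix among the alternatives). Repeat until
no nonterminal has two alternatives with a common prefix.

Round 1: S has alternatives sharing prefix 'S f A'. Introduce S': S → S f A S'
  Add: S' → ε
  Add: S' → X X
  Add: S' → - f

Round 2: A has alternatives sharing prefix 'X'. Introduce A': A → X A'
  Add: A' → ε
  Add: A' → -

No remaining common prefixes — done.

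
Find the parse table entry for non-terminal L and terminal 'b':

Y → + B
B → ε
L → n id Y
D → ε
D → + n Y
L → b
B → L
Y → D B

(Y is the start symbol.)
L → b

To find M[L, 'b'], we find productions for L where 'b' is in the predict set (PREDICT(N → α) = (FIRST(α) \ {ε}) ∪ (FOLLOW(N) if α ⇒* ε)).

L → n id Y: PREDICT = { 'n' }
L → b: PREDICT = { 'b' }
  'b' is in predict set, so this production goes in M[L, 'b']

M[L, 'b'] = L → b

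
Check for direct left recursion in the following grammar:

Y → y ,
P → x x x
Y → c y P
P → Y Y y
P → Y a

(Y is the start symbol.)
No direct left recursion

Direct left recursion occurs when N → N α for some non-terminal N (the right-hand side begins with the left-hand side itself).

Y → y ,: starts with y
P → x x x: starts with x
Y → c y P: starts with c
P → Y Y y: starts with Y
P → Y a: starts with Y

No direct left recursion found.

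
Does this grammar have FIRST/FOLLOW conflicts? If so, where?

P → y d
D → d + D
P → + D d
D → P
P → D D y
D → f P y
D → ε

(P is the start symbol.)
A FIRST/FOLLOW conflict occurs when a non-terminal N has a nullable alternative N → β (β ⇒* ε) and another alternative N → α with FIRST(α) ∩ FOLLOW(N) ≠ ∅: on such a lookahead the parser cannot decide between expanding α and letting N vanish via β.

Nullable non-terminals: D.
FIRST sets used below: FIRST(P) = { '+', 'd', 'f', 'y' }

D: nullable alternative(s) D → ε; FOLLOW(D) = { '+', 'd', 'f', 'y' }
  D → d + D: FIRST \ {ε} = { 'd' } — overlaps FOLLOW(D) on { 'd' }: CONFLICT
  D → P: FIRST \ {ε} = { '+', 'd', 'f', 'y' } — overlaps FOLLOW(D) on { '+', 'd', 'f', 'y' }: CONFLICT
  D → f P y: FIRST \ {ε} = { 'f' } — overlaps FOLLOW(D) on { 'f' }: CONFLICT
  D → ε: FIRST \ {ε} = { } — this is the only nullable alternative, skip

P has no nullable alternative, so no FIRST/FOLLOW check is needed there.

So the grammar has 3 FIRST/FOLLOW conflicts (marked CONFLICT above).

Answer: Yes. D → d '+' D with FOLLOW(D) on { 'd' }; D → P with FOLLOW(D) on { '+', 'd', 'f', 'y' }; D → f P y with FOLLOW(D) on { 'f' }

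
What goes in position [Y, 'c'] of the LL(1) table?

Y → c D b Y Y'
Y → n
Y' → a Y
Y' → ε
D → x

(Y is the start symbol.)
To find M[Y, 'c'], we find productions for Y where 'c' is in the predict set (PREDICT(N → α) = (FIRST(α) \ {ε}) ∪ (FOLLOW(N) if α ⇒* ε)).

Y → c D b Y Y': PREDICT = { 'c' }
  'c' is in predict set, so this production goes in M[Y, 'c']
Y → n: PREDICT = { 'n' }

M[Y, 'c'] = Y → c D b Y Y'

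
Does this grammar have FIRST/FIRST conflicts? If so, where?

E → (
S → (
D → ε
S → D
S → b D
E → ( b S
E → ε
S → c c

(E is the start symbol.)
A FIRST/FIRST conflict occurs when two productions N → α and N → β for the same non-terminal have FIRST(α) ∩ FIRST(β) ≠ ∅ (with ε ∈ FIRST of a nullable right-hand side, so two nullable alternatives also conflict).

FIRST sets of the non-terminals at (or reachable through a nullable prefix from) the front of some alternative:
  FIRST(D) = { ε }

Productions for E:
  E → (: FIRST = { '(' }
  E → ( b S: FIRST = { '(' }
  E → ε: FIRST = { ε }
Productions for S:
  S → (: FIRST = { '(' }
  S → D: FIRST = { ε }
  S → b D: FIRST = { 'b' }
  S → c c: FIRST = { 'c' }
D has only one production, so no FIRST/FIRST conflict is possible there.

Conflict for E: E → ( and E → ( b S
  Overlap: { '(' }

Answer: Yes. E → '(' / E → '(' b S on { '(' }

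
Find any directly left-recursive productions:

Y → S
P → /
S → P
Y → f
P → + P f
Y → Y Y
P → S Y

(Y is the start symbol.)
Direct left recursion occurs when N → N α for some non-terminal N (the right-hand side begins with the left-hand side itself).

Y → S: starts with S
P → /: starts with '/'
S → P: starts with P
Y → f: starts with f
P → + P f: starts with '+'
Y → Y Y: LEFT RECURSIVE (starts with Y)
P → S Y: starts with S

The grammar has direct left recursion on: Y.

Answer: Yes, Y is left-recursive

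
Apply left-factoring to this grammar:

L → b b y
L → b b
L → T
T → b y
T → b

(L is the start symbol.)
L → b b L'
L' → y
L' → ε
L → T
T → b T'
T' → y
T' → ε

Left-factoring transforms A → αβ₁ | αβ₂ into A → αA' and A' → β₁ | β₂
(α is the longest common prefix among the alternatives). Repeat until
no nonterminal has two alternatives with a common prefix.

Round 1: L has alternatives sharing prefix 'b b'. Introduce L': L → b b L'
  Add: L' → y
  Add: L' → ε

Round 2: T has alternatives sharing prefix 'b'. Introduce T': T → b T'
  Add: T' → y
  Add: T' → ε

No remaining common prefixes — done.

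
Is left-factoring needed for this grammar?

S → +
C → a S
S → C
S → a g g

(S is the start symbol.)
No, left-factoring is not needed

Left-factoring is needed when two productions for the same non-terminal
share a common prefix on the right-hand side.

Productions for S:
  S → +
  S → C
  S → a g g

No common prefixes found.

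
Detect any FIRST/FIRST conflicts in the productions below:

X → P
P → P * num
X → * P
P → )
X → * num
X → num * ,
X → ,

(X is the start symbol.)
A FIRST/FIRST conflict occurs when two productions N → α and N → β for the same non-terminal have FIRST(α) ∩ FIRST(β) ≠ ∅ (with ε ∈ FIRST of a nullable right-hand side, so two nullable alternatives also conflict).

FIRST sets of the non-terminals at (or reachable through a nullable prefix from) the front of some alternative:
  FIRST(P) = { ')' }

Productions for X:
  X → P: FIRST = { ')' }
  X → * P: FIRST = { '*' }
  X → * num: FIRST = { '*' }
  X → num * ,: FIRST = { 'num' }
  X → ,: FIRST = { ',' }
Productions for P:
  P → P * num: FIRST = { ')' }
  P → ): FIRST = { ')' }

Conflict for X: X → * P and X → * num
  Overlap: { '*' }
Conflict for P: P → P * num and P → )
  Overlap: { ')' }

Answer: Yes. X → '*' P / X → '*' num on { '*' }; P → P '*' num / P → ')' on { ')' }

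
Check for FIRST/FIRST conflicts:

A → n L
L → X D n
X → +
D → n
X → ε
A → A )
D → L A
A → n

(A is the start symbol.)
Yes. A → n L / A → A ')' on { 'n' }; A → n L / A → n on { 'n' }; A → A ')' / A → n on { 'n' }; D → n / D → L A on { 'n' }

A FIRST/FIRST conflict occurs when two productions N → α and N → β for the same non-terminal have FIRST(α) ∩ FIRST(β) ≠ ∅ (with ε ∈ FIRST of a nullable right-hand side, so two nullable alternatives also conflict).

FIRST sets of the non-terminals at (or reachable through a nullable prefix from) the front of some alternative:
  FIRST(A) = { 'n' }
  FIRST(L) = { '+', 'n' }

Productions for A:
  A → n L: FIRST = { 'n' }
  A → A ): FIRST = { 'n' }
  A → n: FIRST = { 'n' }
Productions for X:
  X → +: FIRST = { '+' }
  X → ε: FIRST = { ε }
Productions for D:
  D → n: FIRST = { 'n' }
  D → L A: FIRST = { '+', 'n' }
L has only one production, so no FIRST/FIRST conflict is possible there.

Conflict for A: A → n L and A → A )
  Overlap: { 'n' }
Conflict for A: A → n L and A → n
  Overlap: { 'n' }
Conflict for A: A → A ) and A → n
  Overlap: { 'n' }
Conflict for D: D → n and D → L A
  Overlap: { 'n' }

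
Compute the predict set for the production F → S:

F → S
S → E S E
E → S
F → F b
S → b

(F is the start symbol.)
{ 'b' }

PREDICT(F → S) = (FIRST(RHS) \ {ε}) ∪ (FOLLOW(F) if ε ∈ FIRST(RHS), i.e. RHS ⇒* ε)
FIRST(S) = { 'b' }
FIRST(S) = { 'b' }
ε ∉ FIRST(S), so FOLLOW(F) is not added.
PREDICT(F → S) = { 'b' }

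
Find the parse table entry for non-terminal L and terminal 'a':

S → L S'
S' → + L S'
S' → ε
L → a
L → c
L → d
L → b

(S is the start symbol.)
To find M[L, 'a'], we find productions for L where 'a' is in the predict set (PREDICT(N → α) = (FIRST(α) \ {ε}) ∪ (FOLLOW(N) if α ⇒* ε)).

L → a: PREDICT = { 'a' }
  'a' is in predict set, so this production goes in M[L, 'a']
L → c: PREDICT = { 'c' }
L → d: PREDICT = { 'd' }
L → b: PREDICT = { 'b' }

M[L, 'a'] = L → a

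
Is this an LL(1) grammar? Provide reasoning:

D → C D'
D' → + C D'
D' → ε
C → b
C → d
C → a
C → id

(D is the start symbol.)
A grammar is LL(1) if for each non-terminal N with multiple productions, the predict sets of those productions are pairwise disjoint, where PREDICT(N → α) = (FIRST(α) \ {ε}) ∪ (FOLLOW(N) if α ⇒* ε).

Relevant sets:
  FOLLOW(D') = { $ }

For D':
  PREDICT(D' → '+' C D') = { '+' }
  PREDICT(D' → ε) = { $ }
For C:
  PREDICT(C → b) = { 'b' }
  PREDICT(C → d) = { 'd' }
  PREDICT(C → a) = { 'a' }
  PREDICT(C → id) = { 'id' }
D has a single production, so nothing to check there.

All predict sets are disjoint. The grammar IS LL(1).

Answer: Yes, the grammar is LL(1).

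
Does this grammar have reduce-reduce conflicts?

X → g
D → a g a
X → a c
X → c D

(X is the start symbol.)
No reduce-reduce conflicts

Augment with X' → X and build the canonical LR(0) collection (I0 = CLOSURE({[X' → . X]}), then GOTO on every symbol after a dot until no new states appear). It has 10 states:
  I0: { [X → . a c], [X → . c D], [X → . g], [X' → . X] }  — shift
  I1: { [X' → X .] }  — accept
  I2: { [X → a . c] }  — shift
  I3: { [D → . a g a], [X → c . D] }  — shift
  I4: { [X → g .] }  — reduce
  I5: { [X → c D .] }  — reduce
  I6: { [D → a . g a] }  — shift
  I7: { [D → a g . a] }  — shift
  I8: { [D → a g a .] }  — reduce
  I9: { [X → a c .] }  — reduce

No state contains more than one complete item.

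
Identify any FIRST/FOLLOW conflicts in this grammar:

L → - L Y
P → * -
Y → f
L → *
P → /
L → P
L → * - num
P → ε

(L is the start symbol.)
No FIRST/FOLLOW conflicts.

A FIRST/FOLLOW conflict occurs when a non-terminal N has a nullable alternative N → β (β ⇒* ε) and another alternative N → α with FIRST(α) ∩ FOLLOW(N) ≠ ∅: on such a lookahead the parser cannot decide between expanding α and letting N vanish via β.

Nullable non-terminals: L, P.
FIRST sets used below: FIRST(P) = { '*', '/', ε }

L: nullable alternative(s) L → P; FOLLOW(L) = { $, 'f' }
  L → - L Y: FIRST \ {ε} = { '-' } — disjoint from FOLLOW(L)
  L → *: FIRST \ {ε} = { '*' } — disjoint from FOLLOW(L)
  L → P: FIRST \ {ε} = { '*', '/' } — this is the only nullable alternative, skip
  L → * - num: FIRST \ {ε} = { '*' } — disjoint from FOLLOW(L)

P: nullable alternative(s) P → ε; FOLLOW(P) = { $, 'f' }
  P → * -: FIRST \ {ε} = { '*' } — disjoint from FOLLOW(P)
  P → /: FIRST \ {ε} = { '/' } — disjoint from FOLLOW(P)
  P → ε: FIRST \ {ε} = { } — this is the only nullable alternative, skip

Y has no nullable alternative, so no FIRST/FOLLOW check is needed there.

No FIRST/FOLLOW conflicts found.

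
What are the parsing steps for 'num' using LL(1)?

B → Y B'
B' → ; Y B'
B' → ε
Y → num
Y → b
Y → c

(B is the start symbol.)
LL(1) parsing maintains a stack (initially the start symbol over $) and the input. At each step: if the stack top is a terminal, match it against the current input token; if it is a non-terminal N, replace it with the RHS of M[N, lookahead] (the unique production whose predict set contains the lookahead).

Stack is shown with the top on the left.

Stack     Input  Action
-----------------------
B $       num $  output B → Y B'
Y B' $    num $  output Y → num
num B' $  num $  match 'num'
B' $      $      output B' → ε
$         $      accept

The string is accepted.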